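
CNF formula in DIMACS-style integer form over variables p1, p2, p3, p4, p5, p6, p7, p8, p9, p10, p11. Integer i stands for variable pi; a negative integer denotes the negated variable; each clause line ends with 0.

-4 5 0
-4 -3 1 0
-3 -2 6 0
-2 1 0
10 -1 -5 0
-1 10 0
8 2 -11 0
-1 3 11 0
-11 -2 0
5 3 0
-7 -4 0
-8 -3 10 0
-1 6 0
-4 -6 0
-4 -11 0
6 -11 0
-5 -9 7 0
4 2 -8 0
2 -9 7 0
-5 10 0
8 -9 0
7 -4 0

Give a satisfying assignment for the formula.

p1 = T  p2 = T  p3 = T  p4 = F  p5 = F  p6 = T  p7 = T  p8 = T  p9 = F  p10 = T  p11 = F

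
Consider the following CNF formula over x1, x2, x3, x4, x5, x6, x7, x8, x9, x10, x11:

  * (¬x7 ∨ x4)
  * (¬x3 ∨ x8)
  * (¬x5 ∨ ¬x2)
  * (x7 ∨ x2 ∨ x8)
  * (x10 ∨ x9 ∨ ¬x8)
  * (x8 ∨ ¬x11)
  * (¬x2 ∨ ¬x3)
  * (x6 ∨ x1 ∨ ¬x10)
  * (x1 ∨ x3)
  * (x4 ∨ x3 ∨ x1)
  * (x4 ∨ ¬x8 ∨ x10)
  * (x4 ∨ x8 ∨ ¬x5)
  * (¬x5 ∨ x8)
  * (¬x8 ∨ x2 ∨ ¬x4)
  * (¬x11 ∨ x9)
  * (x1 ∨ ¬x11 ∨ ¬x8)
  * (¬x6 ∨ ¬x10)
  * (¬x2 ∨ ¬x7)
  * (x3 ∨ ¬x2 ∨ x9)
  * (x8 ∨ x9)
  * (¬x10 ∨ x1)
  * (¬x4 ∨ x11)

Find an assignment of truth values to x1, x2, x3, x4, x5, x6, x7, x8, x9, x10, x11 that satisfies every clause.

x1 occurs only positively in the remaining clauses — set x1 = True.
Pure literal: x5 appears only negated; assign x5 = False.
Try x2 = False.
Try x3 = False.
The remaining clauses are satisfied by x4 = False, x6 = False, x7 = False, x8 = True, x9 = True, x10 = True, x11 = True.

x1 = T, x2 = F, x3 = F, x4 = F, x5 = F, x6 = F, x7 = F, x8 = T, x9 = T, x10 = T, x11 = T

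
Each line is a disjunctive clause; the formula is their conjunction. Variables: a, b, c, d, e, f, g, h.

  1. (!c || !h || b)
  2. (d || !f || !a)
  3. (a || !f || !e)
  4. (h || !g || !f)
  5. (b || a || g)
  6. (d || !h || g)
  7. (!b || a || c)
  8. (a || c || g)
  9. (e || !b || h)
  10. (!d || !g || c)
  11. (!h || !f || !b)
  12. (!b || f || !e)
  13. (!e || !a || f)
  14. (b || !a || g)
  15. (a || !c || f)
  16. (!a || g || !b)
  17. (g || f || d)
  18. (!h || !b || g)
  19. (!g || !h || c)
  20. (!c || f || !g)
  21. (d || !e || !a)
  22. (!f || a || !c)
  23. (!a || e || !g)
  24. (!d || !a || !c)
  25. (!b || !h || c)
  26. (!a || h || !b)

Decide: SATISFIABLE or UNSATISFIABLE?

SATISFIABLE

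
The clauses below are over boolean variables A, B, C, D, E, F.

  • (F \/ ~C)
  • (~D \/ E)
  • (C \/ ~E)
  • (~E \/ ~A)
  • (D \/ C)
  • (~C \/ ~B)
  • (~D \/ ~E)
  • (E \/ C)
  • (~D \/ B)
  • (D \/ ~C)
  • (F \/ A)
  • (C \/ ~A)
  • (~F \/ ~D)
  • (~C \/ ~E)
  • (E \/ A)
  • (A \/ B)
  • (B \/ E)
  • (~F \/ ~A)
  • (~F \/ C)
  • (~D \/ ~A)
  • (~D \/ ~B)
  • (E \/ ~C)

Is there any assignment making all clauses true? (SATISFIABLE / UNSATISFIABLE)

C = True:
  propagation gives F=True, B=False, D=False; an empty clause results — contradiction.
C = False:
  propagation gives E=False; an empty clause results — contradiction.
Every branch closes, so no satisfying assignment exists.

UNSATISFIABLE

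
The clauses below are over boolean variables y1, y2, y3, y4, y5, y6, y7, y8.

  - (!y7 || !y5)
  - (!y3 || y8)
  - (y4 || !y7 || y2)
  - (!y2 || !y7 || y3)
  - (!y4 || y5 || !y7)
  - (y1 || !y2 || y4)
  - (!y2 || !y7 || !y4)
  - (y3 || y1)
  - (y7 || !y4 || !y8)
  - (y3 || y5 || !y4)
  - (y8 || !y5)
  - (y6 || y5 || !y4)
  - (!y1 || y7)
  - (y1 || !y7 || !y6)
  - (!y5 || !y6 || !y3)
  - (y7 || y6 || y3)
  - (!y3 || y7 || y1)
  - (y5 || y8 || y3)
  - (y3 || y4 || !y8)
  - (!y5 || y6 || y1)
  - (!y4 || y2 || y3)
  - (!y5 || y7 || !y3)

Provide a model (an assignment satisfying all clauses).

Set y1 = True and propagate.
  then y7 is forced to True.
  then y5 is forced to False.
  then y4 is forced to False.
  then y2 is forced to True.
  then y3 is forced to True.
  then y8 is forced to True.
y6 is now unconstrained; take y6 = False.
Every clause has at least one true literal under this assignment.

y1 = T  y2 = T  y3 = T  y4 = F  y5 = F  y6 = F  y7 = T  y8 = T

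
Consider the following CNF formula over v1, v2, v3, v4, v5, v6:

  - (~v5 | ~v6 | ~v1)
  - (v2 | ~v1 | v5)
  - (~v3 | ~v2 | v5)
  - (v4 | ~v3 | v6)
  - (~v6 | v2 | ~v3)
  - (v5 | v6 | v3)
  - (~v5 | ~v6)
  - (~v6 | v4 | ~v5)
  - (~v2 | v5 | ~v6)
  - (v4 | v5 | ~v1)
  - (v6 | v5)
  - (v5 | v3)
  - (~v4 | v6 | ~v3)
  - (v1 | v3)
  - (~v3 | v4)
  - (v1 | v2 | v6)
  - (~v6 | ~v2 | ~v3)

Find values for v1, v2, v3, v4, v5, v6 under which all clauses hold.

v1=T, v2=T, v3=F, v4=T, v5=T, v6=F

Check each clause:
  1. (~v5 | ~v6 | ~v1) — ~v6 is true.
  2. (v2 | ~v1 | v5) — v2 is true.
  3. (~v3 | v5 | ~v2) — v5 is true.
  4. (~v3 | v4 | v6) — v4 is true.
  5. (~v6 | v2 | ~v3) — ~v6 is true.
  6. (v5 | v6 | v3) — v5 is true.
  7. (~v6 | ~v5) — ~v6 is true.
  8. (~v6 | ~v5 | v4) — ~v6 is true.
  9. (~v2 | ~v6 | v5) — ~v6 is true.
  10. (~v1 | v5 | v4) — v4 is true.
  11. (v5 | v6) — v5 is true.
  12. (v5 | v3) — v5 is true.
  13. (~v3 | ~v4 | v6) — ~v3 is true.
  14. (v1 | v3) — v1 is true.
  15. (v4 | ~v3) — v4 is true.
  16. (v2 | v6 | v1) — v1 is true.
  17. (~v6 | ~v2 | ~v3) — ~v6 is true.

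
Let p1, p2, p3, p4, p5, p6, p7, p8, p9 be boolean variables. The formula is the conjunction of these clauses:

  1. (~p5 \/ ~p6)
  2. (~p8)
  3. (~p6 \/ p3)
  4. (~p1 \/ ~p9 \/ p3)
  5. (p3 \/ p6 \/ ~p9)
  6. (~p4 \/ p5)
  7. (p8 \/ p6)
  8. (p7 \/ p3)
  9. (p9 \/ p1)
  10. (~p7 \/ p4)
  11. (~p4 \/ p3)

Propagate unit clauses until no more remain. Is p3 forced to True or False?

True

(~p8) stands alone — p8 = False.
In (p8 \/ p6), p8 is now false; p6 must hold, so p6 = True.
(~p6 \/ ~p5): since p6 = True, the clause reduces to (~p5). p5 = False.
From (~p6 \/ p3) and p6 = True: p3 = True.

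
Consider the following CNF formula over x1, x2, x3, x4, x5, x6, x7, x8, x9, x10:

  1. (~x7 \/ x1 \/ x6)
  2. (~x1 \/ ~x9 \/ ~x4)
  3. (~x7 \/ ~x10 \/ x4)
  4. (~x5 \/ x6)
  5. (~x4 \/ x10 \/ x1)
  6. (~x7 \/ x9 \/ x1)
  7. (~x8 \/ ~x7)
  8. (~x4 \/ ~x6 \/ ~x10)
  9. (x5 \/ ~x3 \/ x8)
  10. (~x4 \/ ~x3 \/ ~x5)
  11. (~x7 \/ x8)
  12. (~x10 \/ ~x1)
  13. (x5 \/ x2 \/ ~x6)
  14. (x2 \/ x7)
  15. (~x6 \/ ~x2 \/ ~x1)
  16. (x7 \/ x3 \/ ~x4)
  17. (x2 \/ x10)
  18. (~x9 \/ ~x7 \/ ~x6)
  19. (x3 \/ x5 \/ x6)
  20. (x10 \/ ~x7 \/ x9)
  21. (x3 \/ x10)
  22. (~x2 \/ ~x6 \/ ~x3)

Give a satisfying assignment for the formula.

x1 = F, x2 = T, x3 = T, x4 = F, x5 = F, x6 = F, x7 = F, x8 = T, x9 = T, x10 = F

Try x1 = False.
For the remaining variables, x2 = True, x3 = True, x4 = False, x5 = False, x6 = False, x7 = False, x8 = True, x9 = True, x10 = False works.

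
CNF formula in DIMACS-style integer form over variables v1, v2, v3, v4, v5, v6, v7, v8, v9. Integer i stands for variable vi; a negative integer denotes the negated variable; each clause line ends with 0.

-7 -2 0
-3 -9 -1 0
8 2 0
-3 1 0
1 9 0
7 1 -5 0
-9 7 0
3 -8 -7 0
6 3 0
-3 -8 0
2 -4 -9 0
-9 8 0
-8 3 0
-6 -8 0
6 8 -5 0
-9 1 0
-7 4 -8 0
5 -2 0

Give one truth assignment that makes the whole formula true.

v1 = 1  v2 = 1  v3 = 0  v4 = 0  v5 = 1  v6 = 1  v7 = 0  v8 = 0  v9 = 0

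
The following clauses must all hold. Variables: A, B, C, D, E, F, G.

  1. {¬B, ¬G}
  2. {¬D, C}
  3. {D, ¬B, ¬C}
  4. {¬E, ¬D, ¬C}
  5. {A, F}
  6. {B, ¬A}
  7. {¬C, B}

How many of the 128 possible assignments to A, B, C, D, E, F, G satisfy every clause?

Split on B, then C.
  B=T, C=T: remaining (A,D,E,F,G) ∈ {(F,T,F,T,F); (T,T,F,F,F); (T,T,F,T,F)} — 3.
  B=T, C=F: E free; 3 ways for (A,D,F,G) × 2^1 = 6.
  B=F, C=T: a clause becomes empty — 0.
  B=F, C=F: remaining (A,D,E,F,G) ∈ {(F,F,F,T,F); (F,F,F,T,T); (F,F,T,T,F); (F,F,T,T,T)} — 4.
Total: 3 + 6 + 0 + 4 = 13.

13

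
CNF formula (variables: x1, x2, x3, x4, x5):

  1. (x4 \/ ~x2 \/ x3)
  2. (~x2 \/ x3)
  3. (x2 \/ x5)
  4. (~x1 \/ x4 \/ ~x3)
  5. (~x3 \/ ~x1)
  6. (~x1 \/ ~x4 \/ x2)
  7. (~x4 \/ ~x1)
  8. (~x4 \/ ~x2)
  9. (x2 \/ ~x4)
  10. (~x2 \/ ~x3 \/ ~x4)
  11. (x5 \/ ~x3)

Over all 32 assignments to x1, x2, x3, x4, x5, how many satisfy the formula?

Satisfying assignments:
  x1=F x2=F x3=F x4=F x5=T
  x1=F x2=F x3=T x4=F x5=T
  x1=F x2=T x3=T x4=F x5=T
  x1=T x2=F x3=F x4=F x5=T
Count: 4.

4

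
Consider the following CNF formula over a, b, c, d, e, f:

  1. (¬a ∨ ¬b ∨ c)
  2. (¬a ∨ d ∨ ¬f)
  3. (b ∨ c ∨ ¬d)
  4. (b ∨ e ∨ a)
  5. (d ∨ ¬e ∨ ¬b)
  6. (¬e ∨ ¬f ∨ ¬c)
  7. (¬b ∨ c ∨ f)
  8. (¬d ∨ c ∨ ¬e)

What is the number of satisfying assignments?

22

Case analysis on b and c:
  b=T, c=T: 9 of the 16 assignments to (a,d,e,f) work.
  b=T, c=F: remaining (a,d,e,f) ∈ {(F,F,F,T); (F,T,F,T)} — 2.
  b=F, c=T: 7 of the 16 assignments to (a,d,e,f) work.
  b=F, c=F: remaining (a,d,e,f) ∈ {(F,F,T,F); (F,F,T,T); (T,F,F,F); (T,F,T,F)} — 4.
Total: 9 + 2 + 7 + 4 = 22.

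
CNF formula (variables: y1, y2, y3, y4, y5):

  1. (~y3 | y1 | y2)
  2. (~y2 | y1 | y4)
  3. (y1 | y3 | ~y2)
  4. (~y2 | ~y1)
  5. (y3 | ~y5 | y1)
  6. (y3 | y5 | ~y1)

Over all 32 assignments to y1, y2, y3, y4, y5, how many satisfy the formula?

10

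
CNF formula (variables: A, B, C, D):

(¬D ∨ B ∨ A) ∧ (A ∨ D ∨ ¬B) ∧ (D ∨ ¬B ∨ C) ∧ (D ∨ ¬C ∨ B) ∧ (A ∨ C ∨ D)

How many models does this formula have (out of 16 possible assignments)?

Satisfying assignments:
  A=0 B=1 C=0 D=1
  A=0 B=1 C=1 D=1
  A=1 B=0 C=0 D=0
  A=1 B=0 C=0 D=1
  A=1 B=0 C=1 D=1
  A=1 B=1 C=0 D=1
  A=1 B=1 C=1 D=0
  A=1 B=1 C=1 D=1
Count: 8.

8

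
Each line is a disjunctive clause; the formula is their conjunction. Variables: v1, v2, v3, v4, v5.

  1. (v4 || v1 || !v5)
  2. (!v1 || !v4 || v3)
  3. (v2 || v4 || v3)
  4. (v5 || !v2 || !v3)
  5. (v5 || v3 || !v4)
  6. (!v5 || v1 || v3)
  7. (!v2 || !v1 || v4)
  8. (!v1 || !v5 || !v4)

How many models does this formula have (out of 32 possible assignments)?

Split on v4, then v1.
  v4=1, v1=1: remaining (v2,v3,v5) ∈ {(0,1,0)} — 1.
  v4=1, v1=0: remaining (v2,v3,v5) ∈ {(0,1,0); (0,1,1); (1,1,1)} — 3.
  v4=0, v1=1: remaining (v2,v3,v5) ∈ {(0,1,0); (0,1,1)} — 2.
  v4=0, v1=0: remaining (v2,v3,v5) ∈ {(0,1,0); (1,0,0)} — 2.
Total: 1 + 3 + 2 + 2 = 8.

8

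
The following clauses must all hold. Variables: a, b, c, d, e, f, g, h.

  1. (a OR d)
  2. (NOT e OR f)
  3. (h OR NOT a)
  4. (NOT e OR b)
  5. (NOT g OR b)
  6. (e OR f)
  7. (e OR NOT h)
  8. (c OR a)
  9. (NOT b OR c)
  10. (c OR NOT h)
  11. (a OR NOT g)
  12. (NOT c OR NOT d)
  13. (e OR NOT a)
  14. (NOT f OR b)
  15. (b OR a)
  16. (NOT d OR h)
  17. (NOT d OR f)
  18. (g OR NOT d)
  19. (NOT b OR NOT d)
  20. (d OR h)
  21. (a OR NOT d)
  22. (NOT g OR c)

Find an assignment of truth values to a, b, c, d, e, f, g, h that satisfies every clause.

a=True, b=True, c=True, d=False, e=True, f=True, g=False, h=True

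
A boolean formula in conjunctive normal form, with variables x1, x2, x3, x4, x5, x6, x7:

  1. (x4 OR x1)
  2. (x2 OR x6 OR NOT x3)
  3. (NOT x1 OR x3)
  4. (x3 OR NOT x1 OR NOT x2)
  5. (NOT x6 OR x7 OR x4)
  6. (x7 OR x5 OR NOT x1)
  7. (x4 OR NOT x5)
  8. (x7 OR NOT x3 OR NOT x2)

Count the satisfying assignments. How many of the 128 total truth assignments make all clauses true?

34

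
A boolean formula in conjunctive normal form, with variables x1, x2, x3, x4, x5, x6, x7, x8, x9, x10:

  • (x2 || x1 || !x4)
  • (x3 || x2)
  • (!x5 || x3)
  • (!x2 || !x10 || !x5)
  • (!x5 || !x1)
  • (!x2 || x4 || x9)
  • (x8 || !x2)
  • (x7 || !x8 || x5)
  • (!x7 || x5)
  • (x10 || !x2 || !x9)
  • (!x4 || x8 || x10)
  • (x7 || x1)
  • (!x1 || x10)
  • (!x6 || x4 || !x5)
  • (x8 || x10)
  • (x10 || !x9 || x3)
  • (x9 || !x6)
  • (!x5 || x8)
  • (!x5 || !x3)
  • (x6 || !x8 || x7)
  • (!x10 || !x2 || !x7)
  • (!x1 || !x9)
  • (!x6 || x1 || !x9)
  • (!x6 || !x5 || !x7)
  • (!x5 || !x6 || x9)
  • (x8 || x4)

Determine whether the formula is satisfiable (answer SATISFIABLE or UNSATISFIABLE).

Try x1 = True.
  then x5 is forced to False.
  then x7 is forced to False.
  then x8 is forced to False.
  then x2 is forced to False.
  then x3 is forced to True.
  then x10 is forced to True.
  then x9 is forced to False.
  then x6 is forced to False.
  then x4 is forced to True.
Every clause has at least one true literal under this assignment.
So x1=T  x2=F  x3=T  x4=T  x5=F  x6=F  x7=F  x8=F  x9=F  x10=T is a satisfying assignment.

SATISFIABLE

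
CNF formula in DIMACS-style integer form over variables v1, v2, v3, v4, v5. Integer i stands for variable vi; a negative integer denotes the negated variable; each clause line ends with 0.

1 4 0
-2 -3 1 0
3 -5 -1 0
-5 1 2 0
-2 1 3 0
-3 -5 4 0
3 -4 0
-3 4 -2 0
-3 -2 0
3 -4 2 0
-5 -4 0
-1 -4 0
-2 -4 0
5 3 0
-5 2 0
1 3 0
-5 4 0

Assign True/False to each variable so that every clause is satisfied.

Branch on v1: take v1 = False.
  then v4 is forced to True.
  then v3 is forced to True.
  then v2 is forced to False.
  then v5 is forced to False.
Check each clause:
  1. (v1 ∨ v4) — v4 is true.
  2. (¬v3 ∨ ¬v2 ∨ v1) — ¬v2 is true.
  3. (¬v5 ∨ v3 ∨ ¬v1) — v3 is true.
  4. (v1 ∨ v2 ∨ ¬v5) — ¬v5 is true.
  5. (v1 ∨ ¬v2 ∨ v3) — v3 is true.
  6. (¬v5 ∨ ¬v3 ∨ v4) — ¬v5 is true.
  7. (¬v4 ∨ v3) — v3 is true.
  8. (¬v2 ∨ v4 ∨ ¬v3) — v4 is true.
  9. (¬v2 ∨ ¬v3) — ¬v2 is true.
  10. (v2 ∨ ¬v4 ∨ v3) — v3 is true.
  11. (¬v5 ∨ ¬v4) — ¬v5 is true.
  12. (¬v4 ∨ ¬v1) — ¬v1 is true.
  13. (¬v4 ∨ ¬v2) — ¬v2 is true.
  14. (v3 ∨ v5) — v3 is true.
  15. (¬v5 ∨ v2) — ¬v5 is true.
  16. (v1 ∨ v3) — v3 is true.
  17. (¬v5 ∨ v4) — ¬v5 is true.

v1 = False, v2 = False, v3 = True, v4 = True, v5 = False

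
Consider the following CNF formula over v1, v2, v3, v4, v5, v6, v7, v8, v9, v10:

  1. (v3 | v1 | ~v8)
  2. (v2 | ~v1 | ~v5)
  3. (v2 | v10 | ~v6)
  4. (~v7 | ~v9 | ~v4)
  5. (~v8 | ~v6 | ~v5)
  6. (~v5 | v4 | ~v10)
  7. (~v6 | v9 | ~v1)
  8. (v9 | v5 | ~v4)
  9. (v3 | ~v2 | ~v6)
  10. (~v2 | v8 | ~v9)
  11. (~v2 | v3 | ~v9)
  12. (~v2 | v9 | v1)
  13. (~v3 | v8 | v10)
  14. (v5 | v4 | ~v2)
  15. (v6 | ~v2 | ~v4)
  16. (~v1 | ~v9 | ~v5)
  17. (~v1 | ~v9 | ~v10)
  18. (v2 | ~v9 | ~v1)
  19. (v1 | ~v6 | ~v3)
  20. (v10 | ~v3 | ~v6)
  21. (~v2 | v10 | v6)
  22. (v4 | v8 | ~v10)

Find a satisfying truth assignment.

v1 = F, v2 = F, v3 = T, v4 = T, v5 = T, v6 = F, v7 = F, v8 = T, v9 = T, v10 = F

Pure literal: v7 appears only negated; assign v7 = False.
Try v1 = False.
Set v2 = False and propagate.
Branch on v3: take v3 = True.
  then v6 is forced to False.
The remaining clauses are satisfied by v4 = True, v5 = True, v8 = True, v9 = True, v10 = False.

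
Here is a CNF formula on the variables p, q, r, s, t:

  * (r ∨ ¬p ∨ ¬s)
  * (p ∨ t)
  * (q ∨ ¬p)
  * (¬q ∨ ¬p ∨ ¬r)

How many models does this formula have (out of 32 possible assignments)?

Case analysis on p and q:
  p=1, q=1: remaining (r,s,t) ∈ {(0,0,0); (0,0,1)} — 2.
  p=1, q=0: a clause becomes empty — 0.
  p=0, q=1: remaining (r,s,t) ∈ {(0,0,1); (0,1,1); (1,0,1); (1,1,1)} — 4.
  p=0, q=0: remaining (r,s,t) ∈ {(0,0,1); (0,1,1); (1,0,1); (1,1,1)} — 4.
Total: 2 + 0 + 4 + 4 = 10.

10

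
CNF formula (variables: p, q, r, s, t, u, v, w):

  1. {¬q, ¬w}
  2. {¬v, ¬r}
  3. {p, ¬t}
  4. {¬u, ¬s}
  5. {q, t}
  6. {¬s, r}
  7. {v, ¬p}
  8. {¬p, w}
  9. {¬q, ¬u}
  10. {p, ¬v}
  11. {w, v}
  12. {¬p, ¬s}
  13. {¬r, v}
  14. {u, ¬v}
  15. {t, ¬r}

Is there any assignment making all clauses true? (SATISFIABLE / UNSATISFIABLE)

s occurs only negated in the remaining clauses — set s = False.
Branch on p: take p = True.
  then v is forced to True.
  then r is forced to False.
  then w is forced to True.
  then q is forced to False.
  then t is forced to True.
  then u is forced to True.
So p = T, q = F, r = F, s = F, t = T, u = T, v = T, w = T is a satisfying assignment.

SATISFIABLE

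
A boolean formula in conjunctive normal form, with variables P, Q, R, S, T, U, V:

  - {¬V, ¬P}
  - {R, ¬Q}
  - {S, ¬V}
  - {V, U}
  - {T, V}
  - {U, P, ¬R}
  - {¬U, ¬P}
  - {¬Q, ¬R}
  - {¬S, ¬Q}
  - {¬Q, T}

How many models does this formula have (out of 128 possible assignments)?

Split on Q, then V.
  Q=1, V=1: a clause becomes empty — 0.
  Q=1, V=0: a clause becomes empty — 0.
  Q=0, V=1: T free; 3 ways for (P,R,S,U) × 2^1 = 6.
  Q=0, V=0: remaining (P,R,S,T,U) ∈ {(0,0,0,1,1); (0,0,1,1,1); (0,1,0,1,1); (0,1,1,1,1)} — 4.
Total: 0 + 0 + 6 + 4 = 10.

10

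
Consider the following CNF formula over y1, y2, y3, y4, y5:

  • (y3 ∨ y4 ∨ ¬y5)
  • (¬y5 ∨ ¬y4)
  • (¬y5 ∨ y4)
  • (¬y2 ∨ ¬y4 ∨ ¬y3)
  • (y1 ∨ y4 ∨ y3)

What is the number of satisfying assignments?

Case analysis on y4 and y3:
  y4=1, y3=1: remaining (y1,y2,y5) ∈ {(0,0,0); (1,0,0)} — 2.
  y4=1, y3=0: remaining (y1,y2,y5) ∈ {(0,0,0); (0,1,0); (1,0,0); (1,1,0)} — 4.
  y4=0, y3=1: remaining (y1,y2,y5) ∈ {(0,0,0); (0,1,0); (1,0,0); (1,1,0)} — 4.
  y4=0, y3=0: remaining (y1,y2,y5) ∈ {(1,0,0); (1,1,0)} — 2.
Total: 2 + 4 + 4 + 2 = 12.

12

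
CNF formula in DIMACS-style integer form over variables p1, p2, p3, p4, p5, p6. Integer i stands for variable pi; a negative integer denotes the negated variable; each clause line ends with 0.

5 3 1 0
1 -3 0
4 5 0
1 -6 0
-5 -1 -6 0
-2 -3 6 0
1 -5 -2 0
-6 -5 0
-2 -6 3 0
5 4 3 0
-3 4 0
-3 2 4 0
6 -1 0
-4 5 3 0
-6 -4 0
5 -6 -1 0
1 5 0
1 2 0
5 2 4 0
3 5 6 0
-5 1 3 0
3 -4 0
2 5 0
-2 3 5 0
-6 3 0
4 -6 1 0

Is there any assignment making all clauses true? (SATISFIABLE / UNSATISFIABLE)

p5 = True:
  propagation gives p6=False, p1=False, p3=False; an empty clause results — contradiction.
p5 = False:
  propagation gives p4=True, p3=True, p1=True, p6=True; an empty clause results — contradiction.
Every branch closes, so no satisfying assignment exists.

UNSATISFIABLE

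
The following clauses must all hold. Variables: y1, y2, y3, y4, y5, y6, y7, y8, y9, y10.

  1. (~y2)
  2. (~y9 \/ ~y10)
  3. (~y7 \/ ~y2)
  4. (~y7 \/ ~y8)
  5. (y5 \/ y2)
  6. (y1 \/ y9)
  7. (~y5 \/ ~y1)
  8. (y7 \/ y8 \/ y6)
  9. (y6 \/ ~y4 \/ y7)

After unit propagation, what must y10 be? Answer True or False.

False

(~y2) is a unit clause: y2 = False.
In (y2 \/ y5), y2 is now false; y5 must hold, so y5 = True.
In (~y5 \/ ~y1), ~y5 is now false; ~y1 must hold, so y1 = False.
(y1 \/ y9): since y1 = False, the clause reduces to (y9). y9 = True.
From (~y10 \/ ~y9) and y9 = True: y10 = False.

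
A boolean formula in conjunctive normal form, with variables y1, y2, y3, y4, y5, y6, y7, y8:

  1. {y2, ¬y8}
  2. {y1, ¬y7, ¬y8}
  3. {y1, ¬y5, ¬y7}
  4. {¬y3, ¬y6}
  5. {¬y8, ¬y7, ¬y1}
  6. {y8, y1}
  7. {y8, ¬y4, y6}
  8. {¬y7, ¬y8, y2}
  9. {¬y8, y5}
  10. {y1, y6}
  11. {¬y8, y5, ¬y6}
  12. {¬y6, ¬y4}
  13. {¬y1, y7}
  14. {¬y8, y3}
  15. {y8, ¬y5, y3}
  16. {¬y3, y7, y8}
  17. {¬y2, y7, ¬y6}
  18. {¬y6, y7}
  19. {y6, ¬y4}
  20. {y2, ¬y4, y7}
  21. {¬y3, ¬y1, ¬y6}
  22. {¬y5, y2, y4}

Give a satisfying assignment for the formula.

y1=True, y2=False, y3=False, y4=False, y5=False, y6=True, y7=True, y8=False

Check each clause:
  1. {¬y8, y2} — ¬y8 is true.
  2. {y1, ¬y7, ¬y8} — ¬y8 is true.
  3. {¬y5, y1, ¬y7} — ¬y5 is true.
  4. {¬y6, ¬y3} — ¬y3 is true.
  5. {¬y8, ¬y7, ¬y1} — ¬y8 is true.
  6. {y1, y8} — y1 is true.
  7. {¬y4, y8, y6} — ¬y4 is true.
  8. {y2, ¬y7, ¬y8} — ¬y8 is true.
  9. {y5, ¬y8} — ¬y8 is true.
  10. {y6, y1} — y1 is true.
  11. {¬y6, ¬y8, y5} — ¬y8 is true.
  12. {¬y6, ¬y4} — ¬y4 is true.
  13. {y7, ¬y1} — y7 is true.
  14. {y3, ¬y8} — ¬y8 is true.
  15. {y3, ¬y5, y8} — ¬y5 is true.
  16. {y7, ¬y3, y8} — ¬y3 is true.
  17. {¬y2, y7, ¬y6} — ¬y2 is true.
  18. {y7, ¬y6} — y7 is true.
  19. {¬y4, y6} — ¬y4 is true.
  20. {¬y4, y2, y7} — ¬y4 is true.
  21. {¬y3, ¬y6, ¬y1} — ¬y3 is true.
  22. {y4, ¬y5, y2} — ¬y5 is true.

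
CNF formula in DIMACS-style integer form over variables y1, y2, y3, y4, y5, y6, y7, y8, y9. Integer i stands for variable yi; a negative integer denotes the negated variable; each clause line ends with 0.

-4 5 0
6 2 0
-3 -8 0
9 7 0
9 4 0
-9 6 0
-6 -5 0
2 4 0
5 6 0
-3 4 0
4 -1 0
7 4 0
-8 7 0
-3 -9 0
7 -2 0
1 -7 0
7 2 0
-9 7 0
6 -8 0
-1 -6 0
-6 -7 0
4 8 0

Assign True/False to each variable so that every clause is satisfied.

y1=True, y2=True, y3=True, y4=True, y5=True, y6=False, y7=True, y8=False, y9=False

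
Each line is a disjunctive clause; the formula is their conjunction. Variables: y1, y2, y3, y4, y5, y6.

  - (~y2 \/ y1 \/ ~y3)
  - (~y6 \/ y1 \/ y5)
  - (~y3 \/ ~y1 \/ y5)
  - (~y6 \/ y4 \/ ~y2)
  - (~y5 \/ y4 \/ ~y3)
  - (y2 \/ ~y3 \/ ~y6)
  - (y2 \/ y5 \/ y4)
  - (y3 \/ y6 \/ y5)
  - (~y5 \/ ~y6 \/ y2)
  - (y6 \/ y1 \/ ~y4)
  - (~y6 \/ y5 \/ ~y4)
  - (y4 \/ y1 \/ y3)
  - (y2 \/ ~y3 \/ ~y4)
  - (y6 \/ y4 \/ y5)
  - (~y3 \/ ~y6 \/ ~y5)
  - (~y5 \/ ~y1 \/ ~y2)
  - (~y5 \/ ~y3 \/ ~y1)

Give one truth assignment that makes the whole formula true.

y1=T, y2=F, y3=F, y4=T, y5=T, y6=F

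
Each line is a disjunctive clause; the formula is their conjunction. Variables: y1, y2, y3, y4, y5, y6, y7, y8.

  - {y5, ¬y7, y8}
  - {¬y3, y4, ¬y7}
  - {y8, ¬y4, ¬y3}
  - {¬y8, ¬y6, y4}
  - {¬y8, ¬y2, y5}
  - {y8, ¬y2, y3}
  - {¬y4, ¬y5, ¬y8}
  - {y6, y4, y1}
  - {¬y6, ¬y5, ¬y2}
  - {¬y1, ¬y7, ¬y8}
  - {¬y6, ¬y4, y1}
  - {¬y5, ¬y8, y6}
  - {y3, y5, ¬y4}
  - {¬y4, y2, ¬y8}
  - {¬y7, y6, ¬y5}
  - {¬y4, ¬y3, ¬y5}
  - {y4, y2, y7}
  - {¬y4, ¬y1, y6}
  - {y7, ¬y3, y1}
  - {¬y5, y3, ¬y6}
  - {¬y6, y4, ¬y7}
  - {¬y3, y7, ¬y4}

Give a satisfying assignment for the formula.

y1=T, y2=T, y3=T, y4=F, y5=F, y6=F, y7=F, y8=F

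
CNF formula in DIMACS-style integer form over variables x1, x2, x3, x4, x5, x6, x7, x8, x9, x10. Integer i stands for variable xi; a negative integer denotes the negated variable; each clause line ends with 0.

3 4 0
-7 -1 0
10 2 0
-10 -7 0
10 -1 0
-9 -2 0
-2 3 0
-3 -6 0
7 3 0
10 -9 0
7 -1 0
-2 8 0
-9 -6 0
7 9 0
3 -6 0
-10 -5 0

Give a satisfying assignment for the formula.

x1=0  x2=0  x3=1  x4=1  x5=0  x6=0  x7=0  x8=1  x9=1  x10=1

Check each clause:
  1. {x3, x4} — x3 is true.
  2. {¬x7, ¬x1} — ¬x7 is true.
  3. {x2, x10} — x10 is true.
  4. {¬x7, ¬x10} — ¬x7 is true.
  5. {¬x1, x10} — x10 is true.
  6. {¬x2, ¬x9} — ¬x2 is true.
  7. {¬x2, x3} — x3 is true.
  8. {¬x6, ¬x3} — ¬x6 is true.
  9. {x3, x7} — x3 is true.
  10. {¬x9, x10} — x10 is true.
  11. {x7, ¬x1} — ¬x1 is true.
  12. {x8, ¬x2} — x8 is true.
  13. {¬x6, ¬x9} — ¬x6 is true.
  14. {x7, x9} — x9 is true.
  15. {x3, ¬x6} — ¬x6 is true.
  16. {¬x10, ¬x5} — ¬x5 is true.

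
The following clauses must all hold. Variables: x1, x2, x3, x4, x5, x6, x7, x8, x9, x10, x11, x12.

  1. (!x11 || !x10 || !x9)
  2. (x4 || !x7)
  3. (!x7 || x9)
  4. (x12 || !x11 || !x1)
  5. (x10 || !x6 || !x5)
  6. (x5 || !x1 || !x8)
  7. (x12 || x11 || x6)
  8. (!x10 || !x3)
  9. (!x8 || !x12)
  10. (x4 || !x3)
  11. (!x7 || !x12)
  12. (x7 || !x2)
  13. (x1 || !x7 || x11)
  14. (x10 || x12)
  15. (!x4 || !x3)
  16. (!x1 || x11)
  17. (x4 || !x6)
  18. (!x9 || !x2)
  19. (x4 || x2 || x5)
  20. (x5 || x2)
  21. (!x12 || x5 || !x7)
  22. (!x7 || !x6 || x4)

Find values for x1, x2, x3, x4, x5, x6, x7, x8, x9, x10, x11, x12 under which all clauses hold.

x1=F, x2=F, x3=F, x4=T, x5=T, x6=T, x7=F, x8=T, x9=F, x10=T, x11=T, x12=F

Check each clause:
  1. (!x10 || !x11 || !x9) — !x9 is true.
  2. (x4 || !x7) — !x7 is true.
  3. (!x7 || x9) — !x7 is true.
  4. (!x11 || x12 || !x1) — !x1 is true.
  5. (!x5 || !x6 || x10) — x10 is true.
  6. (!x8 || x5 || !x1) — x5 is true.
  7. (x12 || x6 || x11) — x11 is true.
  8. (!x3 || !x10) — !x3 is true.
  9. (!x12 || !x8) — !x12 is true.
  10. (x4 || !x3) — x4 is true.
  11. (!x7 || !x12) — !x7 is true.
  12. (!x2 || x7) — !x2 is true.
  13. (!x7 || x11 || x1) — x11 is true.
  14. (x12 || x10) — x10 is true.
  15. (!x4 || !x3) — !x3 is true.
  16. (x11 || !x1) — x11 is true.
  17. (x4 || !x6) — x4 is true.
  18. (!x2 || !x9) — !x2 is true.
  19. (x2 || x4 || x5) — x4 is true.
  20. (x2 || x5) — x5 is true.
  21. (x5 || !x12 || !x7) — !x7 is true.
  22. (!x6 || x4 || !x7) — !x7 is true.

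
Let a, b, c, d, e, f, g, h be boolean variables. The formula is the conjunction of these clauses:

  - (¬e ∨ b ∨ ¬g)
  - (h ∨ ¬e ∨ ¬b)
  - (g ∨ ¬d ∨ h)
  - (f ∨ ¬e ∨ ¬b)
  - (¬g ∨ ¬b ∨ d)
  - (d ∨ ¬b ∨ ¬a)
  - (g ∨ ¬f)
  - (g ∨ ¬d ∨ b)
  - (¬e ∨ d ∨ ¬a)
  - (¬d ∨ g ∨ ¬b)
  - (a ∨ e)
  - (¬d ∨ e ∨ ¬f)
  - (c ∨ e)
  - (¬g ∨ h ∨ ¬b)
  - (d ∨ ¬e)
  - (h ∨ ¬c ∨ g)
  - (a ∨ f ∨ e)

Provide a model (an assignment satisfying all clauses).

a=True, b=True, c=True, d=True, e=False, f=False, g=True, h=True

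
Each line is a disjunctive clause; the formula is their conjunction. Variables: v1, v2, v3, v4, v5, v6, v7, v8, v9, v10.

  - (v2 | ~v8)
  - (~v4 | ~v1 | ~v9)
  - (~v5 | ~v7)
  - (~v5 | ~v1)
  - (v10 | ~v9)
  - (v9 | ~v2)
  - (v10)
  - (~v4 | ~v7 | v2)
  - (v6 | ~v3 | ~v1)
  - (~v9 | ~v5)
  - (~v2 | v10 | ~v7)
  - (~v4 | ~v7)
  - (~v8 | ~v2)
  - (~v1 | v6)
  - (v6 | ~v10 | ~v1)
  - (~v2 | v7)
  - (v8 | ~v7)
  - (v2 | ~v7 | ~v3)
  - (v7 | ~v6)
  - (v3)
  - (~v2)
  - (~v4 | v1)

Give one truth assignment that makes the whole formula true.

v1=False, v2=False, v3=True, v4=False, v5=True, v6=False, v7=False, v8=False, v9=False, v10=True

Check each clause:
  1. (~v8 | v2) — ~v8 is true.
  2. (~v1 | ~v9 | ~v4) — ~v4 is true.
  3. (~v5 | ~v7) — ~v7 is true.
  4. (~v1 | ~v5) — ~v1 is true.
  5. (v10 | ~v9) — v10 is true.
  6. (v9 | ~v2) — ~v2 is true.
  7. (v10) — v10 is true.
  8. (~v4 | ~v7 | v2) — ~v7 is true.
  9. (~v1 | ~v3 | v6) — ~v1 is true.
  10. (~v5 | ~v9) — ~v9 is true.
  11. (~v2 | v10 | ~v7) — ~v7 is true.
  12. (~v7 | ~v4) — ~v7 is true.
  13. (~v8 | ~v2) — ~v8 is true.
  14. (~v1 | v6) — ~v1 is true.
  15. (v6 | ~v1 | ~v10) — ~v1 is true.
  16. (v7 | ~v2) — ~v2 is true.
  17. (v8 | ~v7) — ~v7 is true.
  18. (~v3 | v2 | ~v7) — ~v7 is true.
  19. (~v6 | v7) — ~v6 is true.
  20. (v3) — v3 is true.
  21. (~v2) — ~v2 is true.
  22. (v1 | ~v4) — ~v4 is true.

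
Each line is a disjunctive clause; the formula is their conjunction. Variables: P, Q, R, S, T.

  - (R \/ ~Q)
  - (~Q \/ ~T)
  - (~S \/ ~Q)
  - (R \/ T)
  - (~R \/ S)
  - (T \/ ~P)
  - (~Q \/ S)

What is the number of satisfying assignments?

Case analysis on Q and R:
  Q=T, R=T: a clause becomes empty — 0.
  Q=T, R=F: a clause becomes empty — 0.
  Q=F, R=T: remaining (P,S,T) ∈ {(F,T,F); (F,T,T); (T,T,T)} — 3.
  Q=F, R=F: remaining (P,S,T) ∈ {(F,F,T); (F,T,T); (T,F,T); (T,T,T)} — 4.
Total: 0 + 0 + 3 + 4 = 7.

7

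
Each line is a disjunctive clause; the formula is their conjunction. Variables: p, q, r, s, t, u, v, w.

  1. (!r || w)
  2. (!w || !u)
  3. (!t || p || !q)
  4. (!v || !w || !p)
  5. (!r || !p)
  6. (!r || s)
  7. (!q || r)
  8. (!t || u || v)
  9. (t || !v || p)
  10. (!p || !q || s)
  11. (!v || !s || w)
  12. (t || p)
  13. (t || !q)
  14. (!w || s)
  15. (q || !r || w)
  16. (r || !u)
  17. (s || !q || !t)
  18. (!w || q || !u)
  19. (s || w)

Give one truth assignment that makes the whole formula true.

p=T, q=F, r=F, s=T, t=F, u=F, v=F, w=F

Branch on p: take p = True.
  then r is forced to False.
  then q is forced to False.
  then u is forced to False.
Try s = True.
Set t = False and propagate.
For the remaining variables, v = False, w = False works.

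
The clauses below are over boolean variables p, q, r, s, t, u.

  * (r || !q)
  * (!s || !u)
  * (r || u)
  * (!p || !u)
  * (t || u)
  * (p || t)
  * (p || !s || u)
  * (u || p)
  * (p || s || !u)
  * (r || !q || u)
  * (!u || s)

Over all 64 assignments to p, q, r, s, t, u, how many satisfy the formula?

4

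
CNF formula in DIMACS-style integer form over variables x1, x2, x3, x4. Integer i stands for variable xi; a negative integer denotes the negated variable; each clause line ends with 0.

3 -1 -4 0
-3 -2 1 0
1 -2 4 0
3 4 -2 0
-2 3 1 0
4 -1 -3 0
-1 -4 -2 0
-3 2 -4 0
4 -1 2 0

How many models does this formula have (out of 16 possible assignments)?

The models are:
  x1=F x2=F x3=F x4=F
  x1=F x2=F x3=F x4=T
  x1=F x2=F x3=T x4=F
Count: 3.

3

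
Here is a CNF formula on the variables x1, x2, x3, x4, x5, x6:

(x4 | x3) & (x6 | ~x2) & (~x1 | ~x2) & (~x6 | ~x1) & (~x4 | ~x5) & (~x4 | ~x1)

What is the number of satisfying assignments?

14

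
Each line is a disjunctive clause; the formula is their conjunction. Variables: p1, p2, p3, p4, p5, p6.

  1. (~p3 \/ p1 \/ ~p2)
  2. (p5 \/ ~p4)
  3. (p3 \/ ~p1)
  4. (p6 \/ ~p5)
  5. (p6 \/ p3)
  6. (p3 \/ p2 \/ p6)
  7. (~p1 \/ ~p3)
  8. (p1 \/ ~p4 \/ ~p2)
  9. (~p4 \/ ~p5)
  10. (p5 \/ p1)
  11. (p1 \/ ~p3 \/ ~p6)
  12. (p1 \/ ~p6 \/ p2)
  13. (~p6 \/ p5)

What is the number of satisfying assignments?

The models are:
  p1=F p2=T p3=F p4=F p5=T p6=T
That's 1 in total.

1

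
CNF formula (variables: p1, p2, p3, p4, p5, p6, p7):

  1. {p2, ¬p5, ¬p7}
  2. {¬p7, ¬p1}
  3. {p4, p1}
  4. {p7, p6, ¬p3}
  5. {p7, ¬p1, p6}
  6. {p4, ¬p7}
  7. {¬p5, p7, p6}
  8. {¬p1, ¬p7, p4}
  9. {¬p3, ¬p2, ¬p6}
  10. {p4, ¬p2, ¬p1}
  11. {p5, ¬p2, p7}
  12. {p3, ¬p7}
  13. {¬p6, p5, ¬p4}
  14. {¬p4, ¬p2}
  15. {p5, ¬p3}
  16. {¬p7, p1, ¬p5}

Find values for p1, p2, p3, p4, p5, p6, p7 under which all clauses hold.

p1 = True, p2 = False, p3 = True, p4 = False, p5 = True, p6 = True, p7 = False

Check each clause:
  1. {p2, ¬p5, ¬p7} — ¬p7 is true.
  2. {¬p7, ¬p1} — ¬p7 is true.
  3. {p1, p4} — p1 is true.
  4. {¬p3, p7, p6} — p6 is true.
  5. {¬p1, p6, p7} — p6 is true.
  6. {p4, ¬p7} — ¬p7 is true.
  7. {p7, p6, ¬p5} — p6 is true.
  8. {¬p1, p4, ¬p7} — ¬p7 is true.
  9. {¬p6, ¬p2, ¬p3} — ¬p2 is true.
  10. {p4, ¬p1, ¬p2} — ¬p2 is true.
  11. {¬p2, p7, p5} — p5 is true.
  12. {¬p7, p3} — ¬p7 is true.
  13. {¬p4, ¬p6, p5} — ¬p4 is true.
  14. {¬p2, ¬p4} — ¬p4 is true.
  15. {¬p3, p5} — p5 is true.
  16. {¬p5, ¬p7, p1} — ¬p7 is true.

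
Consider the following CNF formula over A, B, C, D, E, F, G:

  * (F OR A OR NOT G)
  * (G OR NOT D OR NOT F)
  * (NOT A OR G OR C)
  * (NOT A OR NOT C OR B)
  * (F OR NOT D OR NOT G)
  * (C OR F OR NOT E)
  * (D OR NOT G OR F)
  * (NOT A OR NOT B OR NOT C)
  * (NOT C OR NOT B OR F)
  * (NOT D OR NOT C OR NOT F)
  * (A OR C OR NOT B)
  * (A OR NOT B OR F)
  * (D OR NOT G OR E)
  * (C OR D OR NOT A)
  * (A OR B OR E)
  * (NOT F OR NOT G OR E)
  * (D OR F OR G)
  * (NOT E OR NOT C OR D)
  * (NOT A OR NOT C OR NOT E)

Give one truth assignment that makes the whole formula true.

A = T, B = T, C = F, D = T, E = T, F = T, G = T

Branch on A: take A = True.
Try B = True.
  then C is forced to False.
  then G is forced to True.
  then D is forced to True.
  then F is forced to True.
  then E is forced to True.
Every clause has at least one true literal under this assignment.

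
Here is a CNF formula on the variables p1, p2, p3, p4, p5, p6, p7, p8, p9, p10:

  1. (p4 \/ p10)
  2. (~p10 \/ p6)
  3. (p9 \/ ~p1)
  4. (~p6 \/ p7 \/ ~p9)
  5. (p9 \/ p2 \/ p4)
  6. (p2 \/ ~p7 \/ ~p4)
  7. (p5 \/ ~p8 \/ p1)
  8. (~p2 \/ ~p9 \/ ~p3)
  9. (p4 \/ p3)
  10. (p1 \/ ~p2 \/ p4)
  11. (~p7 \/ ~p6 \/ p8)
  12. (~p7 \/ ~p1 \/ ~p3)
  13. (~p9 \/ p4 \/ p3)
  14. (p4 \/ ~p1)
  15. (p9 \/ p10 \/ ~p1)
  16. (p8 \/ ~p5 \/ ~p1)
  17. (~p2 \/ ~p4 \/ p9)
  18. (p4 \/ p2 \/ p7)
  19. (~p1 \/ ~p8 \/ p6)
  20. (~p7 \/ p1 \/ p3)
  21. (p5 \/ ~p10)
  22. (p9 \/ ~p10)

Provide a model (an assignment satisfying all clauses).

p1=1, p2=1, p3=0, p4=1, p5=1, p6=1, p7=1, p8=1, p9=1, p10=0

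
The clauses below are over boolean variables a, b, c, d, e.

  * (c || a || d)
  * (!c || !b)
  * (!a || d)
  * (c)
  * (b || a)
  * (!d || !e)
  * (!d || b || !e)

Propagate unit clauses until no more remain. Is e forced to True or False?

Unit clause (c) sets c = True.
(!b || !c) with c = True leaves only !b, so b = False.
In (b || a), b is now false; a must hold, so a = True.
(d || !a): since a = True, the clause reduces to (d). d = True.
From (!d || !e) and d = True: e = False.

False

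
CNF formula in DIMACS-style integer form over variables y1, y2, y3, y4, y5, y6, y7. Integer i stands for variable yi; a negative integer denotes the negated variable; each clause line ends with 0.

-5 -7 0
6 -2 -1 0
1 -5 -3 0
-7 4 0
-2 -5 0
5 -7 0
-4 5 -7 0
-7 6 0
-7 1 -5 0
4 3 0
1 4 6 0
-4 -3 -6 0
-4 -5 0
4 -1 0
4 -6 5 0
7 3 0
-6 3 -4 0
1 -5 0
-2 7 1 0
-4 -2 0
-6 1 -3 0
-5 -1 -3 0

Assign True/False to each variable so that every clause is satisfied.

Pure literal: y2 appears only negated; assign y2 = False.
Branch on y1: take y1 = False.
  then y5 is forced to False.
  then y7 is forced to False.
  then y3 is forced to True.
  then y6 is forced to False.
  then y4 is forced to True.
Every clause has at least one true literal under this assignment.
Check each clause:
  1. (~y5 \/ ~y7) — ~y7 is true.
  2. (~y1 \/ y6 \/ ~y2) — ~y2 is true.
  3. (y1 \/ ~y5 \/ ~y3) — ~y5 is true.
  4. (y4 \/ ~y7) — ~y7 is true.
  5. (~y5 \/ ~y2) — ~y5 is true.
  6. (y5 \/ ~y7) — ~y7 is true.
  7. (~y4 \/ ~y7 \/ y5) — ~y7 is true.
  8. (y6 \/ ~y7) — ~y7 is true.
  9. (~y5 \/ y1 \/ ~y7) — ~y5 is true.
  10. (y4 \/ y3) — y3 is true.
  11. (y4 \/ y1 \/ y6) — y4 is true.
  12. (~y3 \/ ~y6 \/ ~y4) — ~y6 is true.
  13. (~y5 \/ ~y4) — ~y5 is true.
  14. (y4 \/ ~y1) — y4 is true.
  15. (~y6 \/ y5 \/ y4) — ~y6 is true.
  16. (y3 \/ y7) — y3 is true.
  17. (y3 \/ ~y4 \/ ~y6) — ~y6 is true.
  18. (~y5 \/ y1) — ~y5 is true.
  19. (y7 \/ ~y2 \/ y1) — ~y2 is true.
  20. (~y4 \/ ~y2) — ~y2 is true.
  21. (~y3 \/ y1 \/ ~y6) — ~y6 is true.
  22. (~y5 \/ ~y3 \/ ~y1) — ~y5 is true.

y1=F, y2=F, y3=T, y4=T, y5=F, y6=F, y7=F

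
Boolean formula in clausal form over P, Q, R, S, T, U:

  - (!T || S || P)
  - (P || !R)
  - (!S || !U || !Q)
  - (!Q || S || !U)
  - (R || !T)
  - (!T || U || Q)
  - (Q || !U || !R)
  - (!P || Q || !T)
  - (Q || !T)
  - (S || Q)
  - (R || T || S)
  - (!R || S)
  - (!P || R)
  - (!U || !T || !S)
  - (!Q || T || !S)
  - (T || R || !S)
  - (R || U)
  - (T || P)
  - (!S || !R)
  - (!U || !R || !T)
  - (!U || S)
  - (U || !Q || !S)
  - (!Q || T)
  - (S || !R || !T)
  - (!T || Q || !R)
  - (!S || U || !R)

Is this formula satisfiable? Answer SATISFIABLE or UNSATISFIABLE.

S = True:
  propagation gives R=False, T=False; an empty clause results — contradiction.
S = False:
  propagation gives Q=True, U=False, R=False; an empty clause results — contradiction.
Every branch closes, so no satisfying assignment exists.

UNSATISFIABLE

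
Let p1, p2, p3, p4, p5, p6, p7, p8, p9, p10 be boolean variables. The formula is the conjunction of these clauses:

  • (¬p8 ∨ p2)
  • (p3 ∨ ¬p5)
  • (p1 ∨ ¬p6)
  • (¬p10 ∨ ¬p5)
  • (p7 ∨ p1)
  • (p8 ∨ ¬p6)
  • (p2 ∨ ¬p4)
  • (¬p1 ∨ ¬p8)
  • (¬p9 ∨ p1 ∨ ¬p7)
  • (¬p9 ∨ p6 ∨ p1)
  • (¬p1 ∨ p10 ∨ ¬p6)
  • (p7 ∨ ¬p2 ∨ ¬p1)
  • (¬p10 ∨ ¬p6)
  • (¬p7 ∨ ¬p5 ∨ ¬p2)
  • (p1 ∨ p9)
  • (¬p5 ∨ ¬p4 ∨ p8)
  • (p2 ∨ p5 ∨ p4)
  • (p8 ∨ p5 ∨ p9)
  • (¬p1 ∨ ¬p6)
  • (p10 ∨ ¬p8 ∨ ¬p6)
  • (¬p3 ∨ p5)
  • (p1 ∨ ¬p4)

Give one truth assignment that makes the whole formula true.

Try p1 = True.
  then p8 is forced to False.
  then p6 is forced to False.
Branch on p2: take p2 = True.
  then p7 is forced to True.
  then p5 is forced to False.
  then p9 is forced to True.
  then p3 is forced to False.
p4, p10 are now unconstrained; take p4 = True, p10 = True.

p1=True  p2=True  p3=False  p4=True  p5=False  p6=False  p7=True  p8=False  p9=True  p10=True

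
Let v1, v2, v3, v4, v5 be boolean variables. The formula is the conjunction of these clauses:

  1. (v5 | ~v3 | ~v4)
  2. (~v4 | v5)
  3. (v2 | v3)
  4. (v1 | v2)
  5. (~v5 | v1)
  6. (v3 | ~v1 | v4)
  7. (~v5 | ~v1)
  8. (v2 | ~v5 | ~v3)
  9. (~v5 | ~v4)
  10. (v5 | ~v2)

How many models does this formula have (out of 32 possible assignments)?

The models are:
  v1=T v2=F v3=T v4=F v5=F
Count: 1.

1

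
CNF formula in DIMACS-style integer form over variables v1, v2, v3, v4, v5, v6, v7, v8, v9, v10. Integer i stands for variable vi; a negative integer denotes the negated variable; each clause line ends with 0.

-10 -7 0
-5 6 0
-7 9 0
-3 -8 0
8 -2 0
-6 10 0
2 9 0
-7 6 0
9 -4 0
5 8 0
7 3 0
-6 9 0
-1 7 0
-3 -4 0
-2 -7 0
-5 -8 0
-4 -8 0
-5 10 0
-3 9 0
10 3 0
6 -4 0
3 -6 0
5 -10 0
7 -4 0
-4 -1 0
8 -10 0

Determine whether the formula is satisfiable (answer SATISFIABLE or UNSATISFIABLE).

UNSATISFIABLE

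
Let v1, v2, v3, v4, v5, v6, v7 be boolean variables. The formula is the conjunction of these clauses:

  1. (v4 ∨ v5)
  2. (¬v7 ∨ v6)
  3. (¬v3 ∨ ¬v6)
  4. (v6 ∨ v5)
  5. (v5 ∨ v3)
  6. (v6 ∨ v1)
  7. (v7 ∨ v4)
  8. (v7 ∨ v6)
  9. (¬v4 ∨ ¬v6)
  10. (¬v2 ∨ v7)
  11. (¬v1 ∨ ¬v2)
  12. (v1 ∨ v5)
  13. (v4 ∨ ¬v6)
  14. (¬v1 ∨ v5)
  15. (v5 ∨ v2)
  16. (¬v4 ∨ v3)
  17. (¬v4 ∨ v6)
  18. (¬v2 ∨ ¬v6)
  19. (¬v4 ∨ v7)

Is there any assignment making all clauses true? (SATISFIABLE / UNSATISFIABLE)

UNSATISFIABLE

v6 = True:
  propagation gives v3=False, v5=True, v4=False; an empty clause results — contradiction.
v6 = False:
  propagation gives v7=False; an empty clause results — contradiction.
Every branch closes, so no satisfying assignment exists.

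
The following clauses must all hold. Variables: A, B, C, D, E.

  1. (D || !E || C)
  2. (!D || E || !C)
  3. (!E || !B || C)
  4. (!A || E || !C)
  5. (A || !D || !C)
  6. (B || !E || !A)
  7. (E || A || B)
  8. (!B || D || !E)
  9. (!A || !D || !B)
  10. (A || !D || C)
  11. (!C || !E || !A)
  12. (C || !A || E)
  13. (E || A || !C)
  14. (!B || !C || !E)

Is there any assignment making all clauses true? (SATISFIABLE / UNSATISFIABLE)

SATISFIABLE

Branch on A: take A = False.
Set B = False and propagate.
  then E is forced to True.
For the remaining variables, C = True, D = False works.
So A = False, B = False, C = True, D = False, E = True is a satisfying assignment.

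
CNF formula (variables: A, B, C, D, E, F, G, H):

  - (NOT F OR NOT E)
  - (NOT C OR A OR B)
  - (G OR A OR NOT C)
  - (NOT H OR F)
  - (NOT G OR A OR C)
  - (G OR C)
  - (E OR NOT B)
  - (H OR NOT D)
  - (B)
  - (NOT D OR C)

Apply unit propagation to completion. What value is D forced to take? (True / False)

(B) stands alone — B = True.
(E OR NOT B): since B = True, the clause reduces to (E). E = True.
In (NOT E OR NOT F), NOT E is now false; NOT F must hold, so F = False.
In (NOT H OR F), F is now false; NOT H must hold, so H = False.
(NOT D OR H) with H = False leaves only NOT D, so D = False.

False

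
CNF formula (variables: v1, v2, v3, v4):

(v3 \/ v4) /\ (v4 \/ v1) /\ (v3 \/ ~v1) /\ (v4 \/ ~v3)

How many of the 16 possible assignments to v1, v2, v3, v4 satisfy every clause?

6

The models are:
  v1=F v2=F v3=F v4=T
  v1=F v2=F v3=T v4=T
  v1=F v2=T v3=F v4=T
  v1=F v2=T v3=T v4=T
  v1=T v2=F v3=T v4=T
  v1=T v2=T v3=T v4=T
Count: 6.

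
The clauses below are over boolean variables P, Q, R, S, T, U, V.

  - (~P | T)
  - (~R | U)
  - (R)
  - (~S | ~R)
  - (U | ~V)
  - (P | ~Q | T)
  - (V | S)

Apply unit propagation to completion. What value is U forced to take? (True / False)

True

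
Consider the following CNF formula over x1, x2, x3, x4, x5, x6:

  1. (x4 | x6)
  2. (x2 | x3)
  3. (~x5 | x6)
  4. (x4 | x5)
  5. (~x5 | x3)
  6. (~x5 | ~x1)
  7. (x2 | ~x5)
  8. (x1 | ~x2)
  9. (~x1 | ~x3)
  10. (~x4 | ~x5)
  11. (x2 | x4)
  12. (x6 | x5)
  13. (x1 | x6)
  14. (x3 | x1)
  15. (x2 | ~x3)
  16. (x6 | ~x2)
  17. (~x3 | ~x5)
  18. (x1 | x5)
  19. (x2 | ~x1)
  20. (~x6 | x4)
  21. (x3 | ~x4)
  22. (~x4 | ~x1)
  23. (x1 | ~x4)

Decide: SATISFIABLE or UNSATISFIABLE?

x1 = True:
  propagation gives x5=False, x4=True; an empty clause results — contradiction.
x1 = False:
  propagation gives x2=False, x3=True; an empty clause results — contradiction.
Every branch closes, so no satisfying assignment exists.

UNSATISFIABLE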